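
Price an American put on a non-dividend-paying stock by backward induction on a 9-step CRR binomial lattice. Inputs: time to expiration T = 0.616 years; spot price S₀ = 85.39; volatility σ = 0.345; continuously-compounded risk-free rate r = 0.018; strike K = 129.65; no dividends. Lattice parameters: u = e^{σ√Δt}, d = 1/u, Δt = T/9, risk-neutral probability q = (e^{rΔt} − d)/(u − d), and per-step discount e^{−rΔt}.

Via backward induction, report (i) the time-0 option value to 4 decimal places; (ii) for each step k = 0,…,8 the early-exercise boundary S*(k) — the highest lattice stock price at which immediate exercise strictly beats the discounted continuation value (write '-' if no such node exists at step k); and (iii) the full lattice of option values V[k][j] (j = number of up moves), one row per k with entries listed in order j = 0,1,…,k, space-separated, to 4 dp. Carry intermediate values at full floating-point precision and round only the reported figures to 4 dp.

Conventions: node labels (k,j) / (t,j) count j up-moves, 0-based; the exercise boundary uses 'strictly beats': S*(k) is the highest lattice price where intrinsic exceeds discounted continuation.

params: Δt=0.06844 u=1.09446 d=0.91369 q=0.48427 e^(-rΔt)=0.99877
t_9 payoffs: 91.7518 84.2542 75.2733 64.5156 51.6296 36.1943 17.7054 0.0000 0.0000 0.0000
t_8: node(8,0) S=41.4779 payoff=88.1721 vs cont=88.0125 → 88.1721 [stop]  node(8,1) S=49.6837 payoff=79.9663 vs cont=79.8066 → 79.9663 [stop]  node(8,2) S=59.5130 payoff=70.1370 vs cont=69.9774 → 70.1370 [stop]  node(8,3) S=71.2869 payoff=58.3631 vs cont=58.2035 → 58.3631 [stop]  node(8,4) S=85.3900 payoff=44.2600 vs cont=44.1004 → 44.2600 [stop]  node(8,5) S=102.2833 payoff=27.3667 vs cont=27.2071 → 27.3667 [stop]  node(8,6) S=122.5186 payoff=7.1314 vs cont=9.1199 → 9.1199 [wait]  node(8,7) S=146.7573 payoff=0.0000 vs cont=0.0000 → 0.0000 [wait]  node(8,8) S=175.7912 payoff=0.0000 vs cont=0.0000 → 0.0000 [wait]  ⇒ S*(8)=102.2833
t_7: node(7,0) S=45.3958 payoff=84.2542 vs cont=84.0946 → 84.2542 [stop]  node(7,1) S=54.3767 payoff=75.2733 vs cont=75.1136 → 75.2733 [stop]  node(7,2) S=65.1344 payoff=64.5156 vs cont=64.3559 → 64.5156 [stop]  node(7,3) S=78.0204 payoff=51.6296 vs cont=51.4700 → 51.6296 [stop]  node(7,4) S=93.4557 payoff=36.1943 vs cont=36.0347 → 36.1943 [stop]  node(7,5) S=111.9446 payoff=17.7054 vs cont=18.5075 → 18.5075 [wait]  node(7,6) S=134.0914 payoff=0.0000 vs cont=4.6976 → 4.6976 [wait]  node(7,7) S=160.6196 payoff=0.0000 vs cont=0.0000 → 0.0000 [wait]  ⇒ S*(7)=93.4557
t_6: node(6,0) S=49.6837 payoff=79.9663 vs cont=79.8066 → 79.9663 [stop]  node(6,1) S=59.5130 payoff=70.1370 vs cont=69.9774 → 70.1370 [stop]  node(6,2) S=71.2869 payoff=58.3631 vs cont=58.2035 → 58.3631 [stop]  node(6,3) S=85.3900 payoff=44.2600 vs cont=44.1004 → 44.2600 [stop]  node(6,4) S=102.2833 payoff=27.3667 vs cont=27.5951 → 27.5951 [wait]  node(6,5) S=122.5186 payoff=7.1314 vs cont=11.8052 → 11.8052 [wait]  node(6,6) S=146.7573 payoff=0.0000 vs cont=2.4197 → 2.4197 [wait]  ⇒ S*(6)=85.3900
t_5: node(5,0) S=54.3767 payoff=75.2733 vs cont=75.1136 → 75.2733 [stop]  node(5,1) S=65.1344 payoff=64.5156 vs cont=64.3559 → 64.5156 [stop]  node(5,2) S=78.0204 payoff=51.6296 vs cont=51.4700 → 51.6296 [stop]  node(5,3) S=93.4557 payoff=36.1943 vs cont=36.1451 → 36.1943 [stop]  node(5,4) S=111.9446 payoff=17.7054 vs cont=19.9240 → 19.9240 [wait]  node(5,5) S=134.0914 payoff=0.0000 vs cont=7.2512 → 7.2512 [wait]  ⇒ S*(5)=93.4557
t_4: node(4,0) S=59.5130 payoff=70.1370 vs cont=69.9774 → 70.1370 [stop]  node(4,1) S=71.2869 payoff=58.3631 vs cont=58.2035 → 58.3631 [stop]  node(4,2) S=85.3900 payoff=44.2600 vs cont=44.1004 → 44.2600 [stop]  node(4,3) S=102.2833 payoff=27.3667 vs cont=28.2802 → 28.2802 [wait]  node(4,4) S=122.5186 payoff=7.1314 vs cont=13.7699 → 13.7699 [wait]  ⇒ S*(4)=85.3900
t_3: node(3,0) S=65.1344 payoff=64.5156 vs cont=64.3559 → 64.5156 [stop]  node(3,1) S=78.0204 payoff=51.6296 vs cont=51.4700 → 51.6296 [stop]  node(3,2) S=93.4557 payoff=36.1943 vs cont=36.4765 → 36.4765 [wait]  node(3,3) S=111.9446 payoff=17.7054 vs cont=21.2271 → 21.2271 [wait]  ⇒ S*(3)=78.0204
t_2: node(2,0) S=71.2869 payoff=58.3631 vs cont=58.2035 → 58.3631 [stop]  node(2,1) S=85.3900 payoff=44.2600 vs cont=44.2369 → 44.2600 [stop]  node(2,2) S=102.2833 payoff=27.3667 vs cont=29.0559 → 29.0559 [wait]  ⇒ S*(2)=85.3900
t_1: node(1,0) S=78.0204 payoff=51.6296 vs cont=51.4700 → 51.6296 [stop]  node(1,1) S=93.4557 payoff=36.1943 vs cont=36.8517 → 36.8517 [wait]  ⇒ S*(1)=78.0204
t_0: node(0,0) S=85.3900 payoff=44.2600 vs cont=44.4183 → 44.4183 [wait]  ⇒ S*(0)=-

price = 44.4183
boundary = - 78.0204 85.3900 78.0204 85.3900 93.4557 85.3900 93.4557 102.2833
tree:
44.4183
51.6296 36.8517
58.3631 44.2600 29.0559
64.5156 51.6296 36.4765 21.2271
70.1370 58.3631 44.2600 28.2802 13.7699
75.2733 64.5156 51.6296 36.1943 19.9240 7.2512
79.9663 70.1370 58.3631 44.2600 27.5951 11.8052 2.4197
84.2542 75.2733 64.5156 51.6296 36.1943 18.5075 4.6976 0.0000
88.1721 79.9663 70.1370 58.3631 44.2600 27.3667 9.1199 0.0000 0.0000
91.7518 84.2542 75.2733 64.5156 51.6296 36.1943 17.7054 0.0000 0.0000 0.0000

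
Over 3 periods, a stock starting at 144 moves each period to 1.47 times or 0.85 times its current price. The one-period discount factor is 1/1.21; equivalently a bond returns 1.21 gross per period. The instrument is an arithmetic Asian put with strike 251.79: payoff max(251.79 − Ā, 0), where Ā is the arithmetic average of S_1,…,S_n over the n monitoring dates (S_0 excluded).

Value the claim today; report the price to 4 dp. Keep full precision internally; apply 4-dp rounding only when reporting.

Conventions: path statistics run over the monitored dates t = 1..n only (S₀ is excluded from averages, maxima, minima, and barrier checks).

price = 30.8095

Risk-neutral up-probability p* = (R−d)/(u−d) = (1.21−0.85)/(1.47−0.85) = 0.5806; the claim prices as the p*-weighted sum of path payoffs discounted by R^3.
Enumerate all 2^3 = 8 price paths (U = up ×1.47, D = down ×0.85); each path with k up-moves has probability p*^k·(1−p*)^(3−k).
DDD: Ā=104.9580, payoff=146.8320, prob=0.073747
UDD: Ā=181.5156, payoff=70.2744, prob=0.102111
DUD: Ā=151.7556, payoff=100.0344, prob=0.102111
UUD: Ā=262.4479, payoff=0.0000, prob=0.141385
DDU: Ā=126.4596, payoff=125.3304, prob=0.102111
UDU: Ā=218.7007, payoff=33.0893, prob=0.141385
DUU: Ā=188.9407, payoff=62.8493, prob=0.141385
UUU: Ā=326.7563, payoff=0.0000, prob=0.195764
Price = Σ prob·payoff / R^3 = 54.580832 / 1.771561 = 30.8095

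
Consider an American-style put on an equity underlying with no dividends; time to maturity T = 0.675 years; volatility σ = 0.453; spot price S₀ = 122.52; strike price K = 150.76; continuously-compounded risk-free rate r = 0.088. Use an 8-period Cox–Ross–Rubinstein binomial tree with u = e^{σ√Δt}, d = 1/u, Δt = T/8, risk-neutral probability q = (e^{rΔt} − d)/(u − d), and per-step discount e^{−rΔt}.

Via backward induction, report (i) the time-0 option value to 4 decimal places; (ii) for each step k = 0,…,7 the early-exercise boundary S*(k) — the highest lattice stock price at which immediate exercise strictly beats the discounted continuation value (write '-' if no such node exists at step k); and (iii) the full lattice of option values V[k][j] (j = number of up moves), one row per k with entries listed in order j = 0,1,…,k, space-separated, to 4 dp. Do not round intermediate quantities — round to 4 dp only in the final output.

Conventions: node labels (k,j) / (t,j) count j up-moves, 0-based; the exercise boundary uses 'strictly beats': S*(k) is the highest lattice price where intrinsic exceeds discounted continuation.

Δt=0.08438  u=1.14063  d=0.87671  q=0.49539  discount=0.99260
step 8 (expiry): payoffs max(K−S,0) = 108.0002 95.1276 78.3796 56.5897 28.2400 0.0000 0.0000 0.0000 0.0000
step 7: (k=7,j=0): S=48.7733, K−S=101.9867, hold=100.8715 ⇒ V=101.9867 exercise | (k=7,j=1): S=63.4563, K−S=87.3037, hold=86.1885 ⇒ V=87.3037 exercise | (k=7,j=2): S=82.5596, K−S=68.2004, hold=67.0852 ⇒ V=68.2004 exercise | (k=7,j=3): S=107.4139, K−S=43.3461, hold=42.2308 ⇒ V=43.3461 exercise | (k=7,j=4): S=139.7505, K−S=11.0095, hold=14.1448 ⇒ V=14.1448 continue | (k=7,j=5): S=181.8220, K−S=0.0000, hold=0.0000 ⇒ V=0.0000 continue | (k=7,j=6): S=236.5589, K−S=0.0000, hold=0.0000 ⇒ V=0.0000 continue | (k=7,j=7): S=307.7742, K−S=0.0000, hold=0.0000 ⇒ V=0.0000 continue  boundary S*=107.4139
step 6: (k=6,j=0): S=55.6324, K−S=95.1276, hold=94.0123 ⇒ V=95.1276 exercise | (k=6,j=1): S=72.3804, K−S=78.3796, hold=77.2643 ⇒ V=78.3796 exercise | (k=6,j=2): S=94.1703, K−S=56.5897, hold=55.4744 ⇒ V=56.5897 exercise | (k=6,j=3): S=122.5200, K−S=28.2400, hold=28.6665 ⇒ V=28.6665 continue | (k=6,j=4): S=159.4043, K−S=0.0000, hold=7.0848 ⇒ V=7.0848 continue | (k=6,j=5): S=207.3924, K−S=0.0000, hold=0.0000 ⇒ V=0.0000 continue | (k=6,j=6): S=269.8272, K−S=0.0000, hold=0.0000 ⇒ V=0.0000 continue  boundary S*=94.1703
step 5: (k=5,j=0): S=63.4563, K−S=87.3037, hold=86.1885 ⇒ V=87.3037 exercise | (k=5,j=1): S=82.5596, K−S=68.2004, hold=67.0852 ⇒ V=68.2004 exercise | (k=5,j=2): S=107.4139, K−S=43.3461, hold=42.4406 ⇒ V=43.3461 exercise | (k=5,j=3): S=139.7505, K−S=11.0095, hold=17.8422 ⇒ V=17.8422 continue | (k=5,j=4): S=181.8220, K−S=0.0000, hold=3.5486 ⇒ V=3.5486 continue | (k=5,j=5): S=236.5589, K−S=0.0000, hold=0.0000 ⇒ V=0.0000 continue  boundary S*=107.4139
step 4: (k=4,j=0): S=72.3804, K−S=78.3796, hold=77.2643 ⇒ V=78.3796 exercise | (k=4,j=1): S=94.1703, K−S=56.5897, hold=55.4744 ⇒ V=56.5897 exercise | (k=4,j=2): S=122.5200, K−S=28.2400, hold=30.4846 ⇒ V=30.4846 continue | (k=4,j=3): S=159.4043, K−S=0.0000, hold=10.6817 ⇒ V=10.6817 continue | (k=4,j=4): S=207.3924, K−S=0.0000, hold=1.7774 ⇒ V=1.7774 continue  boundary S*=94.1703
step 3: (k=3,j=0): S=82.5596, K−S=68.2004, hold=67.0852 ⇒ V=68.2004 exercise | (k=3,j=1): S=107.4139, K−S=43.3461, hold=43.3346 ⇒ V=43.3461 exercise | (k=3,j=2): S=139.7505, K−S=11.0095, hold=20.5215 ⇒ V=20.5215 continue | (k=3,j=3): S=181.8220, K−S=0.0000, hold=6.2243 ⇒ V=6.2243 continue  boundary S*=107.4139
step 2: (k=2,j=0): S=94.1703, K−S=56.5897, hold=55.4744 ⇒ V=56.5897 exercise | (k=2,j=1): S=122.5200, K−S=28.2400, hold=31.8021 ⇒ V=31.8021 continue | (k=2,j=2): S=159.4043, K−S=0.0000, hold=13.3394 ⇒ V=13.3394 continue  boundary S*=94.1703
step 1: (k=1,j=0): S=107.4139, K−S=43.3461, hold=43.9824 ⇒ V=43.9824 continue | (k=1,j=1): S=139.7505, K−S=11.0095, hold=22.4883 ⇒ V=22.4883 continue  boundary S*=-
step 0: (k=0,j=0): S=122.5200, K−S=28.2400, hold=33.0879 ⇒ V=33.0879 continue  boundary S*=-

price = 33.0879
boundary = - - 94.1703 107.4139 94.1703 107.4139 94.1703 107.4139
tree:
33.0879
43.9824 22.4883
56.5897 31.8021 13.3394
68.2004 43.3461 20.5215 6.2243
78.3796 56.5897 30.4846 10.6817 1.7774
87.3037 68.2004 43.3461 17.8422 3.5486 0.0000
95.1276 78.3796 56.5897 28.6665 7.0848 0.0000 0.0000
101.9867 87.3037 68.2004 43.3461 14.1448 0.0000 0.0000 0.0000
108.0002 95.1276 78.3796 56.5897 28.2400 0.0000 0.0000 0.0000 0.0000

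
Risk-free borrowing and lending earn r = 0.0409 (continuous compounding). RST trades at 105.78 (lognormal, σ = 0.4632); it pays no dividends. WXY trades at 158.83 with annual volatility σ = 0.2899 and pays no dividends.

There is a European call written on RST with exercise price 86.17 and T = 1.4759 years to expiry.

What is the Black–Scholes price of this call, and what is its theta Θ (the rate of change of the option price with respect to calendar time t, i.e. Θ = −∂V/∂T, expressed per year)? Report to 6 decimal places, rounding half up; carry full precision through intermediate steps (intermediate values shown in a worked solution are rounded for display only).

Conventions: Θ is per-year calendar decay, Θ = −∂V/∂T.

price = 35.220767
Θ = -7.968265

σ√T = 0.4632·√1.4759 = 0.562726
d₁ = (ln(S/K) + (r+σ²/2)T) / (σ√T) = (ln(105.78/86.17) + (0.0409+0.4632²/2)·1.4759) / 0.562726 = (0.205039 + 0.218695) / 0.562726 = 0.753002
d₂ = d₁ − σ√T = 0.753002 − 0.562726 = 0.190276
e^{−rT} = 0.941422
N(d₁) = 0.774276,  N(d₂) = 0.575454
Call price V = S·N(d₁) − K·e^{−rT}·N(d₂) = 81.902886 − 46.682119 = 35.220767
φ(d₁) = (1/√(2π))·e^{−d₁²/2} = 0.300459
Θ = −S·φ(d₁)·σ/(2√T) − r·K·e^{−rT}·N(d₂) = −6.058966 − 1.909299 = -7.968265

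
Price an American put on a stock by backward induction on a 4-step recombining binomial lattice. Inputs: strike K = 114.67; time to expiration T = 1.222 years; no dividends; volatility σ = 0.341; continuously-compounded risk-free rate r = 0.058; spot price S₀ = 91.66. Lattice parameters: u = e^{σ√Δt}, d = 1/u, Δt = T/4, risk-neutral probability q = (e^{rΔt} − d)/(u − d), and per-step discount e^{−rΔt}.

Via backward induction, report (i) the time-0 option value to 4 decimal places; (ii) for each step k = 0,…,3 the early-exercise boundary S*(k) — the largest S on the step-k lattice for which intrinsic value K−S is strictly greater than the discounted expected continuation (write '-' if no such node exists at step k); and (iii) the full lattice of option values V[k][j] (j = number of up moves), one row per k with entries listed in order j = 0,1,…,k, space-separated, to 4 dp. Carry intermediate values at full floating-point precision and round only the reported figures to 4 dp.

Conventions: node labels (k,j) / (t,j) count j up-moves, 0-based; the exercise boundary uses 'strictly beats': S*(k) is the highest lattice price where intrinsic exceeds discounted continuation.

Δt=0.30550, u=1.20741, d=0.82822, q=0.50016, disc=e^(-rΔt)=0.98244
k=4 terminal: V=max(K-S,0) → 71.5419 51.7961 23.0100 0.0000 0.0000
k=3: j=0 S=52.0733 intr=62.5967 cont=60.5827 V=62.5967[EX]; j=1 S=75.9146 intr=38.7554 cont=36.7415 V=38.7554[EX]; j=2 S=110.6712 intr=3.9988 cont=11.2992 V=11.2992[hold]; j=3 S=161.3408 intr=0.0000 cont=0.0000 V=0.0000[hold]  S*(3)=75.9146
k=2: j=0 S=62.8739 intr=51.7961 cont=49.7822 V=51.7961[EX]; j=1 S=91.6600 intr=23.0100 cont=24.5833 V=24.5833[hold]; j=2 S=133.6256 intr=0.0000 cont=5.5486 V=5.5486[hold]  S*(2)=62.8739
k=1: j=0 S=75.9146 intr=38.7554 cont=37.5146 V=38.7554[EX]; j=1 S=110.6712 intr=3.9988 cont=14.7983 V=14.7983[hold]  S*(1)=75.9146
k=0: j=0 S=91.6600 intr=23.0100 cont=26.3027 V=26.3027[hold]  S*(0)=-

price = 26.3027
boundary = - 75.9146 62.8739 75.9146
tree:
26.3027
38.7554 14.7983
51.7961 24.5833 5.5486
62.5967 38.7554 11.2992 0.0000
71.5419 51.7961 23.0100 0.0000 0.0000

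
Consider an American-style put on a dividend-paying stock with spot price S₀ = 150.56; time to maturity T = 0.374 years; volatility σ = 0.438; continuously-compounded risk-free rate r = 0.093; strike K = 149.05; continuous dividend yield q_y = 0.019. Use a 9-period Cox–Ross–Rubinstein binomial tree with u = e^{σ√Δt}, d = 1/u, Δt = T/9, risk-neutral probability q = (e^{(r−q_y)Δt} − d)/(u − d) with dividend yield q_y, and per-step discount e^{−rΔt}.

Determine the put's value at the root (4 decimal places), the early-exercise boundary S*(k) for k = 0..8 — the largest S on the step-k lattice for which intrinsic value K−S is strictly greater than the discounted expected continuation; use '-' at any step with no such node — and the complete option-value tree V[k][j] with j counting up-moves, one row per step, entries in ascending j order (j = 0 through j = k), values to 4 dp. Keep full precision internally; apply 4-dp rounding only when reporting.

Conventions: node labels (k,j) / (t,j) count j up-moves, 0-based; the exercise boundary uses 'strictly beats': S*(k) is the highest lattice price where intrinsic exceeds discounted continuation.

price = 13.8236
boundary = - - - - 105.3421 96.3441 105.3421 115.1805 125.9377
tree:
13.8236
19.2904 8.3528
26.1663 12.4241 4.2632
34.3959 17.9724 6.8591 1.6473
43.7079 25.1618 10.7759 2.9155 0.3660
52.7059 33.9030 16.4379 5.0819 0.7274 0.0000
60.9353 43.7079 24.1620 8.6839 1.4457 0.0000 0.0000
68.4618 52.7059 33.8695 14.4440 2.8733 0.0000 0.0000 0.0000
75.3454 60.9353 43.7079 23.1123 5.7108 0.0000 0.0000 0.0000 0.0000
81.6410 68.4618 52.7059 33.8695 11.3504 0.0000 0.0000 0.0000 0.0000 0.0000

params: Δt=0.04156 u=1.09339 d=0.91458 q=0.49492 e^(-rΔt)=0.99614
t_9 payoffs: 81.6410 68.4618 52.7059 33.8695 11.3504 0.0000 0.0000 0.0000 0.0000 0.0000
t_8: node(8,0) S=73.7046 payoff=75.3454 vs cont=74.8287 → 75.3454 [stop]  node(8,1) S=88.1147 payoff=60.9353 vs cont=60.4299 → 60.9353 [stop]  node(8,2) S=105.3421 payoff=43.7079 vs cont=43.2161 → 43.7079 [stop]  node(8,3) S=125.9377 payoff=23.1123 vs cont=22.6368 → 23.1123 [stop]  node(8,4) S=150.5600 payoff=0.0000 vs cont=5.7108 → 5.7108 [wait]  node(8,5) S=179.9962 payoff=0.0000 vs cont=0.0000 → 0.0000 [wait]  node(8,6) S=215.1876 payoff=0.0000 vs cont=0.0000 → 0.0000 [wait]  node(8,7) S=257.2592 payoff=0.0000 vs cont=0.0000 → 0.0000 [wait]  node(8,8) S=307.5564 payoff=0.0000 vs cont=0.0000 → 0.0000 [wait]  ⇒ S*(8)=125.9377
t_7: node(7,0) S=80.5882 payoff=68.4618 vs cont=67.9505 → 68.4618 [stop]  node(7,1) S=96.3441 payoff=52.7059 vs cont=52.2070 → 52.7059 [stop]  node(7,2) S=115.1805 payoff=33.8695 vs cont=33.3855 → 33.8695 [stop]  node(7,3) S=137.6996 payoff=11.3504 vs cont=14.4440 → 14.4440 [wait]  node(7,4) S=164.6215 payoff=0.0000 vs cont=2.8733 → 2.8733 [wait]  node(7,5) S=196.8069 payoff=0.0000 vs cont=0.0000 → 0.0000 [wait]  node(7,6) S=235.2849 payoff=0.0000 vs cont=0.0000 → 0.0000 [wait]  node(7,7) S=281.2858 payoff=0.0000 vs cont=0.0000 → 0.0000 [wait]  ⇒ S*(7)=115.1805
t_6: node(6,0) S=88.1147 payoff=60.9353 vs cont=60.4299 → 60.9353 [stop]  node(6,1) S=105.3421 payoff=43.7079 vs cont=43.2161 → 43.7079 [stop]  node(6,2) S=125.9377 payoff=23.1123 vs cont=24.1620 → 24.1620 [wait]  node(6,3) S=150.5600 payoff=0.0000 vs cont=8.6839 → 8.6839 [wait]  node(6,4) S=179.9962 payoff=0.0000 vs cont=1.4457 → 1.4457 [wait]  node(6,5) S=215.1876 payoff=0.0000 vs cont=0.0000 → 0.0000 [wait]  node(6,6) S=257.2592 payoff=0.0000 vs cont=0.0000 → 0.0000 [wait]  ⇒ S*(6)=105.3421
t_5: node(5,0) S=96.3441 payoff=52.7059 vs cont=52.2070 → 52.7059 [stop]  node(5,1) S=115.1805 payoff=33.8695 vs cont=33.9030 → 33.9030 [wait]  node(5,2) S=137.6996 payoff=11.3504 vs cont=16.4379 → 16.4379 [wait]  node(5,3) S=164.6215 payoff=0.0000 vs cont=5.0819 → 5.0819 [wait]  node(5,4) S=196.8069 payoff=0.0000 vs cont=0.7274 → 0.7274 [wait]  node(5,5) S=235.2849 payoff=0.0000 vs cont=0.0000 → 0.0000 [wait]  ⇒ S*(5)=96.3441
t_4: node(4,0) S=105.3421 payoff=43.7079 vs cont=43.2326 → 43.7079 [stop]  node(4,1) S=125.9377 payoff=23.1123 vs cont=25.1618 → 25.1618 [wait]  node(4,2) S=150.5600 payoff=0.0000 vs cont=10.7759 → 10.7759 [wait]  node(4,3) S=179.9962 payoff=0.0000 vs cont=2.9155 → 2.9155 [wait]  node(4,4) S=215.1876 payoff=0.0000 vs cont=0.3660 → 0.3660 [wait]  ⇒ S*(4)=105.3421
t_3: node(3,0) S=115.1805 payoff=33.8695 vs cont=34.3959 → 34.3959 [wait]  node(3,1) S=137.6996 payoff=11.3504 vs cont=17.9724 → 17.9724 [wait]  node(3,2) S=164.6215 payoff=0.0000 vs cont=6.8591 → 6.8591 [wait]  node(3,3) S=196.8069 payoff=0.0000 vs cont=1.6473 → 1.6473 [wait]  ⇒ S*(3)=-
t_2: node(2,0) S=125.9377 payoff=23.1123 vs cont=26.1663 → 26.1663 [wait]  node(2,1) S=150.5600 payoff=0.0000 vs cont=12.4241 → 12.4241 [wait]  node(2,2) S=179.9962 payoff=0.0000 vs cont=4.2632 → 4.2632 [wait]  ⇒ S*(2)=-
t_1: node(1,0) S=137.6996 payoff=11.3504 vs cont=19.2904 → 19.2904 [wait]  node(1,1) S=164.6215 payoff=0.0000 vs cont=8.3528 → 8.3528 [wait]  ⇒ S*(1)=-
t_0: node(0,0) S=150.5600 payoff=0.0000 vs cont=13.8236 → 13.8236 [wait]  ⇒ S*(0)=-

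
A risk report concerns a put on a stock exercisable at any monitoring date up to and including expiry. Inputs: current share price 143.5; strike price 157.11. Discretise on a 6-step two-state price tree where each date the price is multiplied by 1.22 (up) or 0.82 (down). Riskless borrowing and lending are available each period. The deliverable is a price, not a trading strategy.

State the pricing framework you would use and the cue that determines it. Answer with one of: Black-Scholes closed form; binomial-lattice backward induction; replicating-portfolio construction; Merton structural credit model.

Key observation: with exercise allowed before expiry on a discrete up/down model (6 steps from spot 143.5), the strike-157.11 put's value must be rolled back through the tree testing early exercise at each node.

framework: binomial-lattice backward induction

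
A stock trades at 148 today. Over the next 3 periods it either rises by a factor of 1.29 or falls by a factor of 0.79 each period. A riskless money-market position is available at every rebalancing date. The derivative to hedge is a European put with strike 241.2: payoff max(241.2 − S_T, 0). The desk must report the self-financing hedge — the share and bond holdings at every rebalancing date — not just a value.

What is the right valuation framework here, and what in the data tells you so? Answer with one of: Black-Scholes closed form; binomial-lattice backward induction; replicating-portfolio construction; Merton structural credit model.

Key observation: the deliverable is the dynamic trading strategy on the 3-step tree (spot 148, moves 1.29 and 0.79), so the valuation must go through the node-by-node replicating-portfolio solve.

framework: replicating-portfolio construction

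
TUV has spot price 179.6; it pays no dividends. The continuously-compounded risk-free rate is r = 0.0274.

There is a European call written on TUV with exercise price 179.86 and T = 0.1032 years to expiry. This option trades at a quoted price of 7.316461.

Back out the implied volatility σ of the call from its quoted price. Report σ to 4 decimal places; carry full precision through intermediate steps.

sigma = 0.3128

At σ = 0.3128 the Black–Scholes value reproduces the quote:
σ√T = 0.3128·√0.1032 = 0.100486
d₁ = (ln(S/K) + (r+σ²/2)T) / (σ√T) = (ln(179.6/179.86) + (0.0274+0.3128²/2)·0.1032) / 0.100486 = (-0.001447 + 0.007876) / 0.100486 = 0.063987
d₂ = d₁ − σ√T = 0.063987 − 0.100486 = -0.036499
e^{−rT} = 0.997176
N(d₁) = 0.525510,  N(d₂) = 0.485442
V = S·N(d₁) − K·e^{−rT}·N(d₂) = 94.381540 − 87.065079 = 7.316461 (the quoted price), and the Black–Scholes price is strictly increasing in σ, so σ is unique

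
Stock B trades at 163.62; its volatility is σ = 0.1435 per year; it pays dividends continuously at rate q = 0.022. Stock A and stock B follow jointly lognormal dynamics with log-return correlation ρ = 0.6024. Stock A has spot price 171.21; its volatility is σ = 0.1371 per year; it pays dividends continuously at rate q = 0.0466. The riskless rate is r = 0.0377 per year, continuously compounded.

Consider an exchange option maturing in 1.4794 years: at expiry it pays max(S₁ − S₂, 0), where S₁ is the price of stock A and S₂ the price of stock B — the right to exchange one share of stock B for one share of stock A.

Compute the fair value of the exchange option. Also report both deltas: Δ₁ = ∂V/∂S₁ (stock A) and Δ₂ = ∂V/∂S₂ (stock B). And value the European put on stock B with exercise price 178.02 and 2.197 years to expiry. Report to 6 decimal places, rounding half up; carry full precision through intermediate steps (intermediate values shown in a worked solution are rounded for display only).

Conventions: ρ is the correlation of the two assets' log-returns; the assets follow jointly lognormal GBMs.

σ_eff = √(σ₁² + σ₂² − 2ρσ₁σ₂) = √(0.1371² + 0.1435² − 2·0.6024·0.1371·0.1435) = 0.125242
d₁ = (ln(S₁/S₂) + (q₂ − q₁ + σ_eff²/2)T) / (σ_eff√T) = (ln(171.21/163.62) + (0.022 − 0.0466 + 0.007843)·1.4794) / 0.152333 = 0.134926
d₂ = d₁ − σ_eff√T = 0.134926 − 0.152333 = -0.017407
N(d₁) = 0.553665,  N(d₂) = 0.493056
V = S₁·e^{−q₁T}·N(d₁) − S₂·e^{−q₂T}·N(d₂) = 88.478077 − 78.090403 = 10.387673
Δ₁ = e^{−q₁T}·N(d₁) = 0.516781;  Δ₂ = −e^{−q₂T}·N(d₂) = -0.477267
[vanilla: stock B put K=178.02]
σ√T = 0.1435·√2.197 = 0.212700
d₁ = (ln(S/K) + (r−q+σ²/2)T) / (σ√T) = (ln(163.62/178.02) + (0.0377−0.022+0.1435²/2)·2.197) / 0.212700 = (-0.084349 + 0.057113) / 0.212700 = -0.128048
d₂ = d₁ − σ√T = -0.128048 − 0.212700 = -0.340748
e^{−rT} = 0.920510
e^{−qT} = 0.952815
N(−d₁) = 0.550944,  N(−d₂) = 0.633353
price = K·e^{−rT}·N(−d₂) − S·e^{−qT}·N(−d₁) = 103.787130 − 85.892060 = 17.895070

exchange price = 10.387673
Δ1 = 0.516781
Δ2 = -0.477267
price(stock B put K=178.02) = 17.895070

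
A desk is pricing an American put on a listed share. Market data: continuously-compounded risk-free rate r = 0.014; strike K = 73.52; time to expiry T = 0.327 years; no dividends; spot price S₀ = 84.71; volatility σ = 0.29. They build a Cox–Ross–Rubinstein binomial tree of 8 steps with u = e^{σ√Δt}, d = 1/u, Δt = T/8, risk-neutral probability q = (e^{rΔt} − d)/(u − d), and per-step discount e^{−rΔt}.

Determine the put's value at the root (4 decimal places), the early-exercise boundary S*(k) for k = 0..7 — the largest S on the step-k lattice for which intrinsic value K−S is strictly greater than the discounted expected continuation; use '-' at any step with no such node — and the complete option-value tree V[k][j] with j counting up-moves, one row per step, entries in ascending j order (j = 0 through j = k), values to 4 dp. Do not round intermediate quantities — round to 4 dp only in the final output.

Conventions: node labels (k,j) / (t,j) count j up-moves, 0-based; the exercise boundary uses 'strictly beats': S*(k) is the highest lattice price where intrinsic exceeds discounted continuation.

price = 1.3497
boundary = - - - - - - 59.5876 63.1858
tree:
1.3497
2.1531 0.5159
3.3577 0.9030 0.1140
5.0930 1.5571 0.2238 0.0000
7.4636 2.6338 0.4392 0.0000 0.0000
10.4752 4.3406 0.8621 0.0000 0.0000 0.0000
13.9324 6.8923 1.6921 0.0000 0.0000 0.0000 0.0000
17.3256 10.3342 3.3212 0.0000 0.0000 0.0000 0.0000 0.0000
20.5256 13.9324 6.5188 0.0000 0.0000 0.0000 0.0000 0.0000 0.0000

params: Δt=0.04088 u=1.06038 d=0.94305 q=0.49023 e^(-rΔt)=0.99943
t_8 payoffs: 20.5256 13.9324 6.5188 0.0000 0.0000 0.0000 0.0000 0.0000 0.0000
t_7: node(7,0) S=56.1944 payoff=17.3256 vs cont=17.2835 → 17.3256 [stop]  node(7,1) S=63.1858 payoff=10.3342 vs cont=10.2922 → 10.3342 [stop]  node(7,2) S=71.0469 payoff=2.4731 vs cont=3.3212 → 3.3212 [wait]  node(7,3) S=79.8862 payoff=0.0000 vs cont=0.0000 → 0.0000 [wait]  node(7,4) S=89.8251 payoff=0.0000 vs cont=0.0000 → 0.0000 [wait]  node(7,5) S=101.0006 payoff=0.0000 vs cont=0.0000 → 0.0000 [wait]  node(7,6) S=113.5665 payoff=0.0000 vs cont=0.0000 → 0.0000 [wait]  node(7,7) S=127.6957 payoff=0.0000 vs cont=0.0000 → 0.0000 [wait]  ⇒ S*(7)=63.1858
t_6: node(6,0) S=59.5876 payoff=13.9324 vs cont=13.8903 → 13.9324 [stop]  node(6,1) S=67.0012 payoff=6.5188 vs cont=6.8923 → 6.8923 [wait]  node(6,2) S=75.3370 payoff=0.0000 vs cont=1.6921 → 1.6921 [wait]  node(6,3) S=84.7100 payoff=0.0000 vs cont=0.0000 → 0.0000 [wait]  node(6,4) S=95.2491 payoff=0.0000 vs cont=0.0000 → 0.0000 [wait]  node(6,5) S=107.0994 payoff=0.0000 vs cont=0.0000 → 0.0000 [wait]  node(6,6) S=120.4241 payoff=0.0000 vs cont=0.0000 → 0.0000 [wait]  ⇒ S*(6)=59.5876
t_5: node(5,0) S=63.1858 payoff=10.3342 vs cont=10.4752 → 10.4752 [wait]  node(5,1) S=71.0469 payoff=2.4731 vs cont=4.3406 → 4.3406 [wait]  node(5,2) S=79.8862 payoff=0.0000 vs cont=0.8621 → 0.8621 [wait]  node(5,3) S=89.8251 payoff=0.0000 vs cont=0.0000 → 0.0000 [wait]  node(5,4) S=101.0006 payoff=0.0000 vs cont=0.0000 → 0.0000 [wait]  node(5,5) S=113.5665 payoff=0.0000 vs cont=0.0000 → 0.0000 [wait]  ⇒ S*(5)=-
t_4: node(4,0) S=67.0012 payoff=6.5188 vs cont=7.4636 → 7.4636 [wait]  node(4,1) S=75.3370 payoff=0.0000 vs cont=2.6338 → 2.6338 [wait]  node(4,2) S=84.7100 payoff=0.0000 vs cont=0.4392 → 0.4392 [wait]  node(4,3) S=95.2491 payoff=0.0000 vs cont=0.0000 → 0.0000 [wait]  node(4,4) S=107.0994 payoff=0.0000 vs cont=0.0000 → 0.0000 [wait]  ⇒ S*(4)=-
t_3: node(3,0) S=71.0469 payoff=2.4731 vs cont=5.0930 → 5.0930 [wait]  node(3,1) S=79.8862 payoff=0.0000 vs cont=1.5571 → 1.5571 [wait]  node(3,2) S=89.8251 payoff=0.0000 vs cont=0.2238 → 0.2238 [wait]  node(3,3) S=101.0006 payoff=0.0000 vs cont=0.0000 → 0.0000 [wait]  ⇒ S*(3)=-
t_2: node(2,0) S=75.3370 payoff=0.0000 vs cont=3.3577 → 3.3577 [wait]  node(2,1) S=84.7100 payoff=0.0000 vs cont=0.9030 → 0.9030 [wait]  node(2,2) S=95.2491 payoff=0.0000 vs cont=0.1140 → 0.1140 [wait]  ⇒ S*(2)=-
t_1: node(1,0) S=79.8862 payoff=0.0000 vs cont=2.1531 → 2.1531 [wait]  node(1,1) S=89.8251 payoff=0.0000 vs cont=0.5159 → 0.5159 [wait]  ⇒ S*(1)=-
t_0: node(0,0) S=84.7100 payoff=0.0000 vs cont=1.3497 → 1.3497 [wait]  ⇒ S*(0)=-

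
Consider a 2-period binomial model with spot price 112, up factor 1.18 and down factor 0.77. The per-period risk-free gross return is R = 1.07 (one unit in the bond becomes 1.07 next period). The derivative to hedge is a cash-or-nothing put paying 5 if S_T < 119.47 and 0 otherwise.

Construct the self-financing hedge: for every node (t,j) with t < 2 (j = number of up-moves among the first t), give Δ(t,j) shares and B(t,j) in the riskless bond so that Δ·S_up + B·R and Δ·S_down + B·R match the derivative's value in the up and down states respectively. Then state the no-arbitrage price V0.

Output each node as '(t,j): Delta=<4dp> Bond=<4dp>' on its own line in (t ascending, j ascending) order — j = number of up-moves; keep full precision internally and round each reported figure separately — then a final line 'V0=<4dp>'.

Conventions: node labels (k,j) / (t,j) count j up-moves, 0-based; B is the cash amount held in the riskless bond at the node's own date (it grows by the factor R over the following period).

(0,0): Delta=-0.0745 Bond=10.3685
(1,0): Delta=0.0000 Bond=4.6729
(1,1): Delta=-0.0923 Bond=13.4488
V0=2.0290

Risk-neutral probability p* = (R−d)/(u−d) = (1.07−0.77)/(1.18−0.77) = 0.7317.
Terminal payoffs: V(2,0)=5.0000, V(2,1)=5.0000, V(2,2)=0.0000
(1,0): S=86.2400. Δ = (V_up−V_dn)/(S_up−S_dn) = (5.0000−5.0000)/(101.7632−66.4048) = 0.0000. V = [p*·5.0000 + (1−p*)·5.0000]/1.07 = 4.6729. B = V − Δ·S = 4.6729.
(1,1): S=132.1600. Δ = (V_up−V_dn)/(S_up−S_dn) = (0.0000−5.0000)/(155.9488−101.7632) = -0.0923. V = [p*·0.0000 + (1−p*)·5.0000]/1.07 = 1.2537. B = V − Δ·S = 13.4488.
(0,0): S=112.0000. Δ = (V_up−V_dn)/(S_up−S_dn) = (1.2537−4.6729)/(132.1600−86.2400) = -0.0745. V = [p*·1.2537 + (1−p*)·4.6729]/1.07 = 2.0290. B = V − Δ·S = 10.3685.
Verification: the root portfolio costs Δ(0,0)·S0 + B(0,0) = 2.0290, matching V0.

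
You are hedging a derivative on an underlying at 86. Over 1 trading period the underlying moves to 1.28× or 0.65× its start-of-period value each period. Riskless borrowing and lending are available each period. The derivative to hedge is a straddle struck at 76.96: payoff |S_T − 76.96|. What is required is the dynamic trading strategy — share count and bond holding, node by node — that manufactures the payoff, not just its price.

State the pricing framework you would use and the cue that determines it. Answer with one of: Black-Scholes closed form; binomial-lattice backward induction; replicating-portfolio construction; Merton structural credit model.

Key observation: the mandate to exhibit the hedge at every date and state singles out the replicating-portfolio construction on the 1-period tree with factors 1.28 and 0.65 from 86.

framework: replicating-portfolio construction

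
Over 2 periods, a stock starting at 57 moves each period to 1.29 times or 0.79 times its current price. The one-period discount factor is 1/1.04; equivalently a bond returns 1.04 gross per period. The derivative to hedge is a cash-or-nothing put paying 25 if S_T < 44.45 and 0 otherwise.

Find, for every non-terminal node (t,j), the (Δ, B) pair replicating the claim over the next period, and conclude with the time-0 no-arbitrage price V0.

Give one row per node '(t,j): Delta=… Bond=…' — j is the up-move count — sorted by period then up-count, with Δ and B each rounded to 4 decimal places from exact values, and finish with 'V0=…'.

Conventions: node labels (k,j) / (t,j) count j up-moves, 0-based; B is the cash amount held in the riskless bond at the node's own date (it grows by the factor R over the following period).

(0,0): Delta=-0.4217 Bond=29.8169
(1,0): Delta=-1.1104 Bond=62.0192
(1,1): Delta=0.0000 Bond=0.0000
V0=5.7785

The replicating-portfolio and risk-neutral prices coincide; use p* = (1.04−0.79)/(1.29−0.79) = 0.5000 for the latter.
Terminal payoffs: V(2,0)=25.0000, V(2,1)=0.0000, V(2,2)=0.0000
  t=1,j=0: stock 45.0300 → up 58.0887 (V=0.0000), down 35.5737 (V=25.0000). Price 12.0192; hedge Δ=-1.1104, bond B=62.0192.
  t=1,j=1: stock 73.5300 → up 94.8537 (V=0.0000), down 58.0887 (V=0.0000). Price 0.0000; hedge Δ=0.0000, bond B=0.0000.
  t=0,j=0: stock 57.0000 → up 73.5300 (V=0.0000), down 45.0300 (V=12.0192). Price 5.7785; hedge Δ=-0.4217, bond B=29.8169.
Check: Δ(0,0)·S0 + B(0,0) = 5.7785 = V0.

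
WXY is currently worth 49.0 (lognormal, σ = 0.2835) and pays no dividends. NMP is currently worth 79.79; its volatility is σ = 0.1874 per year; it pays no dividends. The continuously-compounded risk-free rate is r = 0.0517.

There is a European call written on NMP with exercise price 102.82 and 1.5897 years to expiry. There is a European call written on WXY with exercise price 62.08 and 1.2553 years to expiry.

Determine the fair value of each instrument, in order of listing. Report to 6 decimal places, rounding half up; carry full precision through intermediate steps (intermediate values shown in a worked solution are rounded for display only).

[NMP call K=102.82]
σ√T = 0.1874·√1.5897 = 0.236280
d₁ = (ln(S/K) + (r+σ²/2)T) / (σ√T) = (ln(79.79/102.82) + (0.0517+0.1874²/2)·1.5897) / 0.236280 = (-0.253582 + 0.110102) / 0.236280 = -0.607246
d₂ = d₁ − σ√T = -0.607246 − 0.236280 = -0.843526
e^{−rT} = 0.921099
N(d₁) = 0.271844,  N(d₂) = 0.199467
price = S·N(d₁) − K·e^{−rT}·N(d₂) = 21.690429 − 18.891028 = 2.799401
[WXY call K=62.08]
σ√T = 0.2835·√1.2553 = 0.317634
d₁ = (ln(S/K) + (r+σ²/2)T) / (σ√T) = (ln(49.0/62.08) + (0.0517+0.2835²/2)·1.2553) / 0.317634 = (-0.236604 + 0.115345) / 0.317634 = -0.381757
d₂ = d₁ − σ√T = -0.381757 − 0.317634 = -0.699391
e^{−rT} = 0.937162
N(d₁) = 0.351321,  N(d₂) = 0.242154
price = S·N(d₁) − K·e^{−rT}·N(d₂) = 17.214722 − 14.088279 = 3.126443

price(NMP call K=102.82) = 2.799401
price(WXY call K=62.08) = 3.126443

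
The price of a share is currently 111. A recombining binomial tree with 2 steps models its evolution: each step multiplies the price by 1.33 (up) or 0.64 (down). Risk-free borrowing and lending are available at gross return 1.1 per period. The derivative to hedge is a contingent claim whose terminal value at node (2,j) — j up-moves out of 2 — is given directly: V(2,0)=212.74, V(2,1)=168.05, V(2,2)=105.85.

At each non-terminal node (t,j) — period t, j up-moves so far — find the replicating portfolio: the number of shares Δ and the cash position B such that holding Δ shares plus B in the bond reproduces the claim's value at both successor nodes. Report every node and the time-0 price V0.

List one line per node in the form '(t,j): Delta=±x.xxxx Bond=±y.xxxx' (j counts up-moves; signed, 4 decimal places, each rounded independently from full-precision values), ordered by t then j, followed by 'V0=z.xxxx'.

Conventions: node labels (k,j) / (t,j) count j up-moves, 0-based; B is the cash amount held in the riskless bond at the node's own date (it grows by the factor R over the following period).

Under the risk-neutral measure, an up-move has probability p* = (R−d)/(u−d) = 0.6667 and values discount at R = 1.1.
Expiry values: V(2,0)=212.7400, V(2,1)=168.0500, V(2,2)=105.8500
(1,0): S=71.0400. Δ = (V_up−V_dn)/(S_up−S_dn) = (168.0500−212.7400)/(94.4832−45.4656) = -0.9117. V = [p*·168.0500 + (1−p*)·212.7400]/1.1 = 166.3152. B = V − Δ·S = 231.0833.
(1,1): S=147.6300. Δ = (V_up−V_dn)/(S_up−S_dn) = (105.8500−168.0500)/(196.3479−94.4832) = -0.6106. V = [p*·105.8500 + (1−p*)·168.0500]/1.1 = 115.0758. B = V − Δ·S = 205.2207.
(0,0): S=111.0000. Δ = (V_up−V_dn)/(S_up−S_dn) = (115.0758−166.3152)/(147.6300−71.0400) = -0.6690. V = [p*·115.0758 + (1−p*)·166.3152]/1.1 = 120.1414. B = V − Δ·S = 194.4014.
Sanity check at the root: Δ(0,0)·S0 + B(0,0) reproduces V0 = 120.1414.

(0,0): Delta=-0.6690 Bond=194.4014
(1,0): Delta=-0.9117 Bond=231.0833
(1,1): Delta=-0.6106 Bond=205.2207
V0=120.1414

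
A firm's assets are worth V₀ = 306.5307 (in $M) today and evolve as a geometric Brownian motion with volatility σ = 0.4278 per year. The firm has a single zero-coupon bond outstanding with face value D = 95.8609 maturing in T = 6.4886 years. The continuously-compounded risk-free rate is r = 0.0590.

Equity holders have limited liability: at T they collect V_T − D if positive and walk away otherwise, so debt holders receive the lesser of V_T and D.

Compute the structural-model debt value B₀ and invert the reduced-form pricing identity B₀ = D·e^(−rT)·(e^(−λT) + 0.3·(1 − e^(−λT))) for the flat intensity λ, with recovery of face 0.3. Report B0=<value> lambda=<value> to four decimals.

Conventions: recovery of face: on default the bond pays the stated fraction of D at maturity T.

B0=60.4770 lambda=0.0174

Apply the equity-as-call identities (strike 95.8609, horizon 6.4886 years):
d₁ = [ln(V₀/D) + (r + σ²/2)T] / (σ√T)
   = [ln(306.5307/95.8609) + (0.0590 + 0.5·0.4278²)·6.4886] / (0.4278·√6.4886)
   = [1.162420 + 0.976576] / 1.089723 = 1.962879
d₂ = d₁ − σ√T = 1.962879 − 1.089723 = 0.873156
N(d₁) = 0.975170,  N(d₂) = 0.808711,  e^(−rT) = 0.681931
E₀ = V₀·N(d₁) − D·e^(−rT)·N(d₂)
   = 306.5307·0.975170 − 95.8609·0.681931·0.808711 = 246.053689
B₀ = V₀ − E₀ = 306.5307 − 246.053689 = 60.477011
e^(−λT) = (B₀·e^(rT)/D − 0.3)/(1 − 0.3) = (60.4770·1.466425/95.8609 − 0.3)/0.7 = 0.89306051
λ = −ln(0.89306051)/6.4886 = 0.017431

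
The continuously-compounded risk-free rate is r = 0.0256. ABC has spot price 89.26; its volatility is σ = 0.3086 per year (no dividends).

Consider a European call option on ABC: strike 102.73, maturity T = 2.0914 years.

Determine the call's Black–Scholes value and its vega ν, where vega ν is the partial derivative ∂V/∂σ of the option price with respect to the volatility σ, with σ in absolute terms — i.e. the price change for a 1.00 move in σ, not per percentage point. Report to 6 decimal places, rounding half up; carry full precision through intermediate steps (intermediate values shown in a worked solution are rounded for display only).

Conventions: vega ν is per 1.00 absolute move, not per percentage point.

price = 12.727157
ν = 51.476984

σ√T = 0.3086·√2.0914 = 0.446287
d₁ = (ln(S/K) + (r+σ²/2)T) / (σ√T) = (ln(89.26/102.73) + (0.0256+0.3086²/2)·2.0914) / 0.446287 = (-0.140551 + 0.153126) / 0.446287 = 0.028178
d₂ = d₁ − σ√T = 0.028178 − 0.446287 = -0.418110
e^{−rT} = 0.947868
N(d₁) = 0.511240,  N(d₂) = 0.337933
Call price V = S·N(d₁) − K·e^{−rT}·N(d₂) = 45.633257 − 32.906099 = 12.727157
φ(d₁) = (1/√(2π))·e^{−d₁²/2} = 0.398784
ν = S·φ(d₁)·√T = 51.476984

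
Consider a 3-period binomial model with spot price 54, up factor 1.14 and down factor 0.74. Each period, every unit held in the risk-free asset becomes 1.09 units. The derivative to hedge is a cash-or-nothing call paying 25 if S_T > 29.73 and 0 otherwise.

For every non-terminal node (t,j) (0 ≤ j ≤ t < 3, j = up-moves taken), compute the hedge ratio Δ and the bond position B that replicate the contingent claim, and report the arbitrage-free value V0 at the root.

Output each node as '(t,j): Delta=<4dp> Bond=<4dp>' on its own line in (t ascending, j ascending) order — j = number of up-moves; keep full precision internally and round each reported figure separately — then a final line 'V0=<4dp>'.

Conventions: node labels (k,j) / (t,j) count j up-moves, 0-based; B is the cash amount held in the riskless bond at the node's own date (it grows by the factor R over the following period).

Risk-neutral probability p* = (R−d)/(u−d) = (1.09−0.74)/(1.14−0.74) = 0.8750.
Payoffs at expiry: V(3,0)=0.0000, V(3,1)=25.0000, V(3,2)=25.0000, V(3,3)=25.0000
Node (2,0) S=29.5704: V=(p*·25.0000+(1−p*)·0.0000)/1.09=20.0688; Δ=(25.0000−0.0000)/(33.7103−21.8821)=2.1136; B=V−Δ·S=-42.4312
Node (2,1) S=45.5544: V=(p*·25.0000+(1−p*)·25.0000)/1.09=22.9358; Δ=(25.0000−25.0000)/(51.9320−33.7103)=0.0000; B=V−Δ·S=22.9358
Node (2,2) S=70.1784: V=(p*·25.0000+(1−p*)·25.0000)/1.09=22.9358; Δ=(25.0000−25.0000)/(80.0034−51.9320)=0.0000; B=V−Δ·S=22.9358
Node (1,0) S=39.9600: V=(p*·22.9358+(1−p*)·20.0688)/1.09=20.7132; Δ=(22.9358−20.0688)/(45.5544−29.5704)=0.1794; B=V−Δ·S=13.5458
Node (1,1) S=61.5600: V=(p*·22.9358+(1−p*)·22.9358)/1.09=21.0420; Δ=(22.9358−22.9358)/(70.1784−45.5544)=0.0000; B=V−Δ·S=21.0420
Node (0,0) S=54.0000: V=(p*·21.0420+(1−p*)·20.7132)/1.09=19.2669; Δ=(21.0420−20.7132)/(61.5600−39.9600)=0.0152; B=V−Δ·S=18.4449
Check: Δ(0,0)·S0 + B(0,0) = 19.2669 = V0.

(0,0): Delta=0.0152 Bond=18.4449
(1,0): Delta=0.1794 Bond=13.5458
(1,1): Delta=0.0000 Bond=21.0420
(2,0): Delta=2.1136 Bond=-42.4312
(2,1): Delta=0.0000 Bond=22.9358
(2,2): Delta=0.0000 Bond=22.9358
V0=19.2669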